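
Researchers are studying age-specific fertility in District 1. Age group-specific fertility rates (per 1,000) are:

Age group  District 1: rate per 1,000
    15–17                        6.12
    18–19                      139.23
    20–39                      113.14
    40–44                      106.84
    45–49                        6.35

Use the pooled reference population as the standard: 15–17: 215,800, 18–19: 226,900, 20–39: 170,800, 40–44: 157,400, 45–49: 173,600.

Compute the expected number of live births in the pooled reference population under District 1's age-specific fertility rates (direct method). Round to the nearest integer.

Expected live births = Σ (standard pop × age-specific rate ÷ 1,000)
= 215,800×6.12/1,000 + 226,900×139.23/1,000 + 170,800×113.14/1,000 + 157,400×106.84/1,000 + 173,600×6.35/1,000
= 1320.70 + 31591.29 + 19324.31 + 16816.62 + 1102.36 = 70155.27.

70155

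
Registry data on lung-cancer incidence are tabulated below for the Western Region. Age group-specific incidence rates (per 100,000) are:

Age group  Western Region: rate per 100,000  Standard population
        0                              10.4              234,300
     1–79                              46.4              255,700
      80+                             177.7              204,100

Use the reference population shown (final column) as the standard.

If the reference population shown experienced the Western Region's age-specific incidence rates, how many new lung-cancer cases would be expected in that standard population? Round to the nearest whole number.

Expected new lung-cancer cases = Σ (standard pop × age-specific rate ÷ 100,000)
= 234,300×10.4/100,000 + 255,700×46.4/100,000 + 204,100×177.7/100,000
= 24.37 + 118.64 + 362.69 = 505.70.

506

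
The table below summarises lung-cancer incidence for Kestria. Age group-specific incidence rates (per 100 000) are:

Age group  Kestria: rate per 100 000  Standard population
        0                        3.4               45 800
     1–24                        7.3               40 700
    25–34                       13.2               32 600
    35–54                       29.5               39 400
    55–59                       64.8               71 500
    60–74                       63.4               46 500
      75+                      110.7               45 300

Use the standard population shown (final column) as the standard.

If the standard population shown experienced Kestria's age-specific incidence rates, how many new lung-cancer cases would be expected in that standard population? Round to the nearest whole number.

146

Expected new lung-cancer cases = Σ (standard pop × age-specific rate ÷ 100 000)
= 45 800×3.4/100 000 + 40 700×7.3/100 000 + 32 600×13.2/100 000 + 39 400×29.5/100 000 + 71 500×64.8/100 000 + 46 500×63.4/100 000 + 45 300×110.7/100 000
= 1.56 + 2.97 + 4.30 + 11.62 + 46.33 + 29.48 + 50.15 = 146.41.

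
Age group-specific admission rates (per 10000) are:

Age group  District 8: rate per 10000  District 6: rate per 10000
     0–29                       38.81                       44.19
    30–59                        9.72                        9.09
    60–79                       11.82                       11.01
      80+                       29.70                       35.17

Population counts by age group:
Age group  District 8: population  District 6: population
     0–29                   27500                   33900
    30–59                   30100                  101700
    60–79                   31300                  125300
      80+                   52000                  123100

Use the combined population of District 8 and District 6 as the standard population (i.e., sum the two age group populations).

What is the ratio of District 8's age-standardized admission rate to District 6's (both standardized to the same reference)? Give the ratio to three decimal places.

Combined standard total = 524900; weights = 0.1170, 0.2511, 0.2983, 0.3336.
District 8: 0.1170×38.81 + 0.2511×9.72 + 0.2983×11.82 + 0.3336×29.70 = 20.4144 per 10000.
District 6: 0.1170×44.19 + 0.2511×9.09 + 0.2983×11.01 + 0.3336×35.17 = 22.4686 per 10000.
Ratio = 20.4144 ÷ 22.4686 = 0.90857.

0.909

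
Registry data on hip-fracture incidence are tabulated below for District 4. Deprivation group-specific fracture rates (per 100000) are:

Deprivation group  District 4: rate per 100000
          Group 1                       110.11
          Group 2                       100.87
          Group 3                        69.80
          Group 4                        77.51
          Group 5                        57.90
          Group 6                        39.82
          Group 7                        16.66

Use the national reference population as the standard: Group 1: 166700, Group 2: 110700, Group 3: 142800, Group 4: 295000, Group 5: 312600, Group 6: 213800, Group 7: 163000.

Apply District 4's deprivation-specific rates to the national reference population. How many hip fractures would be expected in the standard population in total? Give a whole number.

917

Expected hip fractures = Σ (standard pop × deprivation-specific rate ÷ 100000)
= 166700×110.11/100000 + 110700×100.87/100000 + 142800×69.80/100000 + 295000×77.51/100000 + 312600×57.90/100000 + 213800×39.82/100000 + 163000×16.66/100000
= 183.55 + 111.66 + 99.67 + 228.65 + 181.00 + 85.14 + 27.16 = 916.83.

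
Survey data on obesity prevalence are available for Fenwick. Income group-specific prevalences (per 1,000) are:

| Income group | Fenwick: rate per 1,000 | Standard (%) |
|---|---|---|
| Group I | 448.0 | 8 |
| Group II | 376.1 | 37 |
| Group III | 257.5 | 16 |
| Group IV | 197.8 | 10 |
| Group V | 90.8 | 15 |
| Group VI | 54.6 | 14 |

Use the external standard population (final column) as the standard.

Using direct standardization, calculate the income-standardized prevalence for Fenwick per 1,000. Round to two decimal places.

257.24

Standard weights: 0.08, 0.37, 0.16, 0.10, 0.15, 0.14.
Standardized rate: 0.0800×448.0 + 0.3700×376.1 + 0.1600×257.5 + 0.1000×197.8 + 0.1500×90.8 + 0.1400×54.6 = 257.2410 per 1,000.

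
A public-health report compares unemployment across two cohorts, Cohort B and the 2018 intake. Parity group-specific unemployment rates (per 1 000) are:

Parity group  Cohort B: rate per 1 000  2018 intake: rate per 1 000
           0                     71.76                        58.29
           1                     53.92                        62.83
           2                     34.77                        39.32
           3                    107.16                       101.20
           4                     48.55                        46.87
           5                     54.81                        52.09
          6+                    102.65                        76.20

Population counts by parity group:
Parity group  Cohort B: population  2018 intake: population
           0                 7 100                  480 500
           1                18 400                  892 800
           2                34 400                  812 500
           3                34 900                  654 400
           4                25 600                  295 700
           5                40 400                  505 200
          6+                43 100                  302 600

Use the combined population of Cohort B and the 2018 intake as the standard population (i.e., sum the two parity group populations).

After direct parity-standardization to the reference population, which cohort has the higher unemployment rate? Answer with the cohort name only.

Combined standard total = 4 147 600; weights = 0.1176, 0.2197, 0.2042, 0.1662, 0.0775, 0.1315, 0.0833.
Cohort B: 0.1176×71.76 + 0.2197×53.92 + 0.2042×34.77 + 0.1662×107.16 + 0.0775×48.55 + 0.1315×54.81 + 0.0833×102.65 = 64.7178 per 1 000.
The 2018 intake: 0.1176×58.29 + 0.2197×62.83 + 0.2042×39.32 + 0.1662×101.20 + 0.0775×46.87 + 0.1315×52.09 + 0.0833×76.20 = 62.3378 per 1 000.

Cohort B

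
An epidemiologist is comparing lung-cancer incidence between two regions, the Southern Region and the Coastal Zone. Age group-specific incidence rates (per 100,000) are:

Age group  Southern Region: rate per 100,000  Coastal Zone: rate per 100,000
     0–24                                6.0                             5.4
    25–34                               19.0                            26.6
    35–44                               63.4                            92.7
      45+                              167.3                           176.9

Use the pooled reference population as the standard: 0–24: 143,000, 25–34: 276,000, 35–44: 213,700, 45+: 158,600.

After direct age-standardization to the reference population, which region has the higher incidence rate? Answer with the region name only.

Standard total = 791,300; weights = 0.1807, 0.3488, 0.2701, 0.2004.
The Southern Region: 0.1807×6.0 + 0.3488×19.0 + 0.2701×63.4 + 0.2004×167.3 = 58.3652 per 100,000.
The Coastal Zone: 0.1807×5.4 + 0.3488×26.6 + 0.2701×92.7 + 0.2004×176.9 = 70.7445 per 100,000.

Coastal Zone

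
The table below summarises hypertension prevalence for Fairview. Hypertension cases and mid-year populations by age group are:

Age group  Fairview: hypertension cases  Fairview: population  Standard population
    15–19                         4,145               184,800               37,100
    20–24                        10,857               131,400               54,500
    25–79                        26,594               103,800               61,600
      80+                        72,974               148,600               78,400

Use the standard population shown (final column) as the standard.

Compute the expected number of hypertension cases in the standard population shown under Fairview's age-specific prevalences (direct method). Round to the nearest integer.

Age-specific rates per 1,000 for Fairview: 22.430, 82.626, 256.204, 491.077.
Expected hypertension cases = Σ (standard pop × age-specific rate ÷ 1,000)
= 37,100×22.430/1,000 + 54,500×82.626/1,000 + 61,600×256.204/1,000 + 78,400×491.077/1,000
= 832.14 + 4503.09 + 15782.18 + 38500.41 = 59617.83.

59618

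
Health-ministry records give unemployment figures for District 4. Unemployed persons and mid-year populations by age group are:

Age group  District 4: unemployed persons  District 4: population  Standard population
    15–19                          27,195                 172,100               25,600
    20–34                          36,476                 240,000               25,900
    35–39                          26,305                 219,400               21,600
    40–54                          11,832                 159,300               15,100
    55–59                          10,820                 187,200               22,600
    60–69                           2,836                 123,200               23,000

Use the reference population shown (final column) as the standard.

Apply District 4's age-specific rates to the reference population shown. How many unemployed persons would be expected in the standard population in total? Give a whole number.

Age-specific rates per 1,000 for District 4: 158.019, 151.983, 119.895, 74.275, 57.799, 23.019.
Expected unemployed persons = Σ (standard pop × age-specific rate ÷ 1,000)
= 25,600×158.019/1,000 + 25,900×151.983/1,000 + 21,600×119.895/1,000 + 15,100×74.275/1,000 + 22,600×57.799/1,000 + 23,000×23.019/1,000
= 4045.28 + 3936.37 + 2589.74 + 1121.55 + 1306.26 + 529.45 = 13528.64.

13529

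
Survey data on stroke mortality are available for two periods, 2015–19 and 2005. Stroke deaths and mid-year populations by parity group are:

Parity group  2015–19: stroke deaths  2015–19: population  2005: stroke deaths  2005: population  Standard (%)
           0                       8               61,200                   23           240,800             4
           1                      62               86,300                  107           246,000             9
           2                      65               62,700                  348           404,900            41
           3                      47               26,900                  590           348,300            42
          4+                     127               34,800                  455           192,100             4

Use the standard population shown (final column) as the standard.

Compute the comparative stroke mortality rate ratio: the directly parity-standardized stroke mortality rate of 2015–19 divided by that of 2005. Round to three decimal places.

Parity-specific rates per 100,000 for 2015–19: 13.07, 71.84, 103.67, 174.72, 364.94.
For 2005: 9.55, 43.50, 85.95, 169.39, 236.86.
Standard weights: 0.04, 0.09, 0.41, 0.42, 0.04.
2015–19: 0.0400×13.07 + 0.0900×71.84 + 0.4100×103.67 + 0.4200×174.72 + 0.0400×364.94 = 137.4733 per 100,000.
2005: 0.0400×9.55 + 0.0900×43.50 + 0.4100×85.95 + 0.4200×169.39 + 0.0400×236.86 = 120.1548 per 100,000.
Ratio = 137.4733 ÷ 120.1548 = 1.14413.

1.144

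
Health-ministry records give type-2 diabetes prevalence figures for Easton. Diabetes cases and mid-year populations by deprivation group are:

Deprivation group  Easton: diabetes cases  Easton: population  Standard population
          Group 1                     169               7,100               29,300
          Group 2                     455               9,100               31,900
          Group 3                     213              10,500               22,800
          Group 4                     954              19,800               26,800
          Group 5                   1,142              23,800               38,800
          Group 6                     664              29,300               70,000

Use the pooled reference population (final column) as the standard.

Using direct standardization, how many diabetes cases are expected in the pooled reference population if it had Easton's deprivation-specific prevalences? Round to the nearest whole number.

7494

Deprivation-specific rates per 1,000 for Easton: 23.803, 50.000, 20.286, 48.182, 47.983, 22.662.
Expected diabetes cases = Σ (standard pop × deprivation-specific rate ÷ 1,000)
= 29,300×23.803/1,000 + 31,900×50.000/1,000 + 22,800×20.286/1,000 + 26,800×48.182/1,000 + 38,800×47.983/1,000 + 70,000×22.662/1,000
= 697.42 + 1595.00 + 462.51 + 1291.27 + 1861.75 + 1586.35 = 7494.31.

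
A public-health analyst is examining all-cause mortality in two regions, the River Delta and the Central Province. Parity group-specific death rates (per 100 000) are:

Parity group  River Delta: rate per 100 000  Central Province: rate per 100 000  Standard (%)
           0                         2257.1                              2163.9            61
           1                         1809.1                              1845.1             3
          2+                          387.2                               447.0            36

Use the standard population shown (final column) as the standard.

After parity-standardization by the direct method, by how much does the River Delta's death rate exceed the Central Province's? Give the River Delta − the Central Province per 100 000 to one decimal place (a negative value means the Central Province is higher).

Standard weights: 0.61, 0.03, 0.36.
The River Delta: 0.6100×2257.1 + 0.0300×1809.1 + 0.3600×387.2 = 1570.4960 per 100 000.
The Central Province: 0.6100×2163.9 + 0.0300×1845.1 + 0.3600×447.0 = 1536.2520 per 100 000.
Difference = 1570.4960 − 1536.2520 = 34.2440.

34.2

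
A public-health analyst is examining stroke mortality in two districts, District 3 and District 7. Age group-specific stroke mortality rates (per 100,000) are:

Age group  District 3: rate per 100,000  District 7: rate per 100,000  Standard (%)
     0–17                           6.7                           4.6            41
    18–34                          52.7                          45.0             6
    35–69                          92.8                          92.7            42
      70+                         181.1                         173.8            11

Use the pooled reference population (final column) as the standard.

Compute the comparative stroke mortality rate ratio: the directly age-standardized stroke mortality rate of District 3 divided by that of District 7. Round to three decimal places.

Standard weights: 0.41, 0.06, 0.42, 0.11.
District 3: 0.4100×6.7 + 0.0600×52.7 + 0.4200×92.8 + 0.1100×181.1 = 64.8060 per 100,000.
District 7: 0.4100×4.6 + 0.0600×45.0 + 0.4200×92.7 + 0.1100×173.8 = 62.6380 per 100,000.
Ratio = 64.8060 ÷ 62.6380 = 1.03461.

1.035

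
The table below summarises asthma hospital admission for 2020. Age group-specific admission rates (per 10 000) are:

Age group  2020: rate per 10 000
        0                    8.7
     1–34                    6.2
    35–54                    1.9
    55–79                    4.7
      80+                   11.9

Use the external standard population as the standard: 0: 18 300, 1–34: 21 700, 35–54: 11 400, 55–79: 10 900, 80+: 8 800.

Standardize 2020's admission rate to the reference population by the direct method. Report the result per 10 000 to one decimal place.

6.6

Standard total = 71 100; weights = 0.2574, 0.3052, 0.1603, 0.1533, 0.1238.
Standardized rate: 0.2574×8.7 + 0.3052×6.2 + 0.1603×1.9 + 0.1533×4.7 + 0.1238×11.9 = 6.6295 per 10 000.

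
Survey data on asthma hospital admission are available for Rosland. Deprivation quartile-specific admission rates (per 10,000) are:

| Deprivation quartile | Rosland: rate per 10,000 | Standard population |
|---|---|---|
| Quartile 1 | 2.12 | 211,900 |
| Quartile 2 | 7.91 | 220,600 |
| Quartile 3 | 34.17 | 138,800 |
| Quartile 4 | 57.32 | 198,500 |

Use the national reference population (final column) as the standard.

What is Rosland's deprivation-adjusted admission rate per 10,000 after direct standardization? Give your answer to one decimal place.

23.8

Standard total = 769,800; weights = 0.2753, 0.2866, 0.1803, 0.2579.
Standardized rate: 0.2753×2.12 + 0.2866×7.91 + 0.1803×34.17 + 0.2579×57.32 = 23.7919 per 10,000.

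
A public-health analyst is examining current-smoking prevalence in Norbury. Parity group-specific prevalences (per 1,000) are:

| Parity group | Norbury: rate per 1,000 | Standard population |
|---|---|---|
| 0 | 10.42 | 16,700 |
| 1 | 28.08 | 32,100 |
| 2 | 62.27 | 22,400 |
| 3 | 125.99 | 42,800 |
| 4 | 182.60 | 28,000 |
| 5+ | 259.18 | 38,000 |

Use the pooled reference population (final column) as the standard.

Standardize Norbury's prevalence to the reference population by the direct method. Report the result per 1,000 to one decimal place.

Standard total = 180,000; weights = 0.0928, 0.1783, 0.1244, 0.2378, 0.1556, 0.2111.
Standardized rate: 0.0928×10.42 + 0.1783×28.08 + 0.1244×62.27 + 0.2378×125.99 + 0.1556×182.60 + 0.2111×259.18 = 126.8013 per 1,000.

126.8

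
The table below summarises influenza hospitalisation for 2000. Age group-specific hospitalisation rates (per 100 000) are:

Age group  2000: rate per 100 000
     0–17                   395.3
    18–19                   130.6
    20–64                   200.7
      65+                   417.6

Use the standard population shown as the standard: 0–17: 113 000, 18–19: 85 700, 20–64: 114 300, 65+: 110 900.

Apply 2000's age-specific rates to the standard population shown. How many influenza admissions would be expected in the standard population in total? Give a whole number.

Expected influenza admissions = Σ (standard pop × age-specific rate ÷ 100 000)
= 113 000×395.3/100 000 + 85 700×130.6/100 000 + 114 300×200.7/100 000 + 110 900×417.6/100 000
= 446.69 + 111.92 + 229.40 + 463.12 = 1251.13.

1251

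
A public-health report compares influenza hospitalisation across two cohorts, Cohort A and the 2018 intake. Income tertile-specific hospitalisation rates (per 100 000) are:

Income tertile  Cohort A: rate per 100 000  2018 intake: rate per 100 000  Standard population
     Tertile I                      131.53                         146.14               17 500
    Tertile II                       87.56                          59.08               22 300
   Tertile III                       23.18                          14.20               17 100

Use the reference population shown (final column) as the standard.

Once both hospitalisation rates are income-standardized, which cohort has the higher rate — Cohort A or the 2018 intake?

Standard total = 56 900; weights = 0.3076, 0.3919, 0.3005.
Cohort A: 0.3076×131.53 + 0.3919×87.56 + 0.3005×23.18 = 81.7353 per 100 000.
The 2018 intake: 0.3076×146.14 + 0.3919×59.08 + 0.3005×14.20 = 72.3683 per 100 000.

Cohort A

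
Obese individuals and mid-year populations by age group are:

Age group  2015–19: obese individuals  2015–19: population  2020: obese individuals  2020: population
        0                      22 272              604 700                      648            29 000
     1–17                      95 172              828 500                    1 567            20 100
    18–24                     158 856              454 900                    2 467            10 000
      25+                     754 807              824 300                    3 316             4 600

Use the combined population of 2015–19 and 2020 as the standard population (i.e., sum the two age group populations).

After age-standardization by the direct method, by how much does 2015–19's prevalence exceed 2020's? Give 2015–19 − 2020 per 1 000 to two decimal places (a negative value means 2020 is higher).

89.93

Age-specific rates per 1 000 for 2015–19: 36.831, 114.873, 349.211, 915.695.
For 2020: 22.345, 77.960, 246.700, 720.870.
Combined standard total = 2 776 100; weights = 0.2283, 0.3057, 0.1675, 0.2986.
2015–19: 0.2283×36.831 + 0.3057×114.873 + 0.1675×349.211 + 0.2986×915.695 = 375.4146 per 1 000.
2020: 0.2283×22.345 + 0.3057×77.960 + 0.1675×246.700 + 0.2986×720.870 = 285.4856 per 1 000.
Difference = 375.4146 − 285.4856 = 89.9290.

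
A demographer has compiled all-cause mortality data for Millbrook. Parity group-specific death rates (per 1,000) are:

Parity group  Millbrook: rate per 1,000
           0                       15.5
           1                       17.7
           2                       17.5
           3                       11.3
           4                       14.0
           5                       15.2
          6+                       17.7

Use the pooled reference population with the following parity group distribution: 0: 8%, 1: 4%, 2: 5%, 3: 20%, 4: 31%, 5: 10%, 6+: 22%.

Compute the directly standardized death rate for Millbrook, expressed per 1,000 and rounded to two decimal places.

14.84

Standard weights: 0.08, 0.04, 0.05, 0.20, 0.31, 0.10, 0.22.
Standardized rate: 0.0800×15.5 + 0.0400×17.7 + 0.0500×17.5 + 0.2000×11.3 + 0.3100×14.0 + 0.1000×15.2 + 0.2200×17.7 = 14.8370 per 1,000.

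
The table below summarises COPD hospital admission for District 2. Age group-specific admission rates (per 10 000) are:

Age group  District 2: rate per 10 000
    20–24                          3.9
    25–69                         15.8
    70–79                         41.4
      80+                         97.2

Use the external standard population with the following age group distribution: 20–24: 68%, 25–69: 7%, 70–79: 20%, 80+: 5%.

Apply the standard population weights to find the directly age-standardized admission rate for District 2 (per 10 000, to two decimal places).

Standard weights: 0.68, 0.07, 0.20, 0.05.
Standardized rate: 0.6800×3.9 + 0.0700×15.8 + 0.2000×41.4 + 0.0500×97.2 = 16.8980 per 10 000.

16.90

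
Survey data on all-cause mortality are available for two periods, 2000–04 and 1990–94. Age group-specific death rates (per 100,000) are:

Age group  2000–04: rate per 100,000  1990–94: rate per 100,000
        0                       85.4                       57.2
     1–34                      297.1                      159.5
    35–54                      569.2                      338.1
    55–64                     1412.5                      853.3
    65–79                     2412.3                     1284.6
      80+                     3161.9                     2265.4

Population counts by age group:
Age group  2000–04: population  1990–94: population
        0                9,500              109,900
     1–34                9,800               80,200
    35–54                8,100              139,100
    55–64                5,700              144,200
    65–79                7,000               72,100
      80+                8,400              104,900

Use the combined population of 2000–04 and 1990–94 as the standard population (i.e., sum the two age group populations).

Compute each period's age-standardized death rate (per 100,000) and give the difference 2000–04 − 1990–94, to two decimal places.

Combined standard total = 698,900; weights = 0.1708, 0.1288, 0.2106, 0.2145, 0.1132, 0.1621.
2000–04: 0.1708×85.4 + 0.1288×297.1 + 0.2106×569.2 + 0.2145×1412.5 + 0.1132×2412.3 + 0.1621×3161.9 = 1261.2848 per 100,000.
1990–94: 0.1708×57.2 + 0.1288×159.5 + 0.2106×338.1 + 0.2145×853.3 + 0.1132×1284.6 + 0.1621×2265.4 = 797.1732 per 100,000.
Difference = 1261.2848 − 797.1732 = 464.1116.

464.11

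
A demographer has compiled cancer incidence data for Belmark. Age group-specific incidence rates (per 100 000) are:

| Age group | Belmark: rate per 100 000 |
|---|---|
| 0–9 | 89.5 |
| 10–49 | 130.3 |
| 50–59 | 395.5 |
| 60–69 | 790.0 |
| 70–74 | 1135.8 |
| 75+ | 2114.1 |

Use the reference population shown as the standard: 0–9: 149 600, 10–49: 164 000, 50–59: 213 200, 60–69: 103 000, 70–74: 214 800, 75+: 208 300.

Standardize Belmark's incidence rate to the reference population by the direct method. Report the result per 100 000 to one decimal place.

840.3

Standard total = 1 052 900; weights = 0.1421, 0.1558, 0.2025, 0.0978, 0.2040, 0.1978.
Standardized rate: 0.1421×89.5 + 0.1558×130.3 + 0.2025×395.5 + 0.0978×790.0 + 0.2040×1135.8 + 0.1978×2114.1 = 840.3323 per 100 000.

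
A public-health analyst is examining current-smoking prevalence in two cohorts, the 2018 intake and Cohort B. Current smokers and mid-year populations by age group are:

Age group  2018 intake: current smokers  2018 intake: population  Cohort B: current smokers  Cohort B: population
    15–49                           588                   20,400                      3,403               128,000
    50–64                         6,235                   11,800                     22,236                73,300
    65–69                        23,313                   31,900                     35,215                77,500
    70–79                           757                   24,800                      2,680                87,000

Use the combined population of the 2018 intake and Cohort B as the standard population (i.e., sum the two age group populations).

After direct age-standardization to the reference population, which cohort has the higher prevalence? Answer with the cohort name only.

Age-specific rates per 1,000 for the 2018 intake: 28.824, 528.390, 730.815, 30.524.
For Cohort B: 26.586, 303.356, 454.387, 30.805.
Combined standard total = 454,700; weights = 0.3264, 0.1872, 0.2406, 0.2459.
The 2018 intake: 0.3264×28.824 + 0.1872×528.390 + 0.2406×730.815 + 0.2459×30.524 = 291.6366 per 1,000.
Cohort B: 0.3264×26.586 + 0.1872×303.356 + 0.2406×454.387 + 0.2459×30.805 = 182.3507 per 1,000.

2018 intake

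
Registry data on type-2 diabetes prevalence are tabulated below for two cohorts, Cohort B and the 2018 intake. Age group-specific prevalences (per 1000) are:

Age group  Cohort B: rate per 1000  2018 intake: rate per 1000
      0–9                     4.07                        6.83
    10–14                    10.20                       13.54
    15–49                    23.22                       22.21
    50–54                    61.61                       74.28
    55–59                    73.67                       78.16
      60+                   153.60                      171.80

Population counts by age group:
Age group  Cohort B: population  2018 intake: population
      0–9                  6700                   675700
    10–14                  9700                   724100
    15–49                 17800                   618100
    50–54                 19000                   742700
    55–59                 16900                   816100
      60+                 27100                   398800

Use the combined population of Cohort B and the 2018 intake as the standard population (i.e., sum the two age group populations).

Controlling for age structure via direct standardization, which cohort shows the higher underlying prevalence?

2018 intake

Combined standard total = 4072700; weights = 0.1676, 0.1802, 0.1561, 0.1870, 0.2045, 0.1046.
Cohort B: 0.1676×4.07 + 0.1802×10.20 + 0.1561×23.22 + 0.1870×61.61 + 0.2045×73.67 + 0.1046×153.60 = 48.7984 per 1000.
The 2018 intake: 0.1676×6.83 + 0.1802×13.54 + 0.1561×22.21 + 0.1870×74.28 + 0.2045×78.16 + 0.1046×171.80 = 54.8962 per 1000.
The crude rates (73.23 vs 54.24) would put Cohort B higher, but that reflects its age composition; once standardized to a common age structure, the 2018 intake has the higher underlying rate.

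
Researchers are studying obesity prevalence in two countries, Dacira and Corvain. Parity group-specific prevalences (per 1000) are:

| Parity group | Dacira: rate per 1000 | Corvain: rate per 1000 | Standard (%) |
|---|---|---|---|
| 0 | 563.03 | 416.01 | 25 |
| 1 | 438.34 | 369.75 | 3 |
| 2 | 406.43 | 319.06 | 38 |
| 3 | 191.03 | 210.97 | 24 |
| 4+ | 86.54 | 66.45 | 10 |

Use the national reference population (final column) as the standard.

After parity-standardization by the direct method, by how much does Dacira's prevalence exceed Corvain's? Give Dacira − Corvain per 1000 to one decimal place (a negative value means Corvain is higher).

Standard weights: 0.25, 0.03, 0.38, 0.24, 0.10.
Dacira: 0.2500×563.03 + 0.0300×438.34 + 0.3800×406.43 + 0.2400×191.03 + 0.1000×86.54 = 362.8523 per 1000.
Corvain: 0.2500×416.01 + 0.0300×369.75 + 0.3800×319.06 + 0.2400×210.97 + 0.1000×66.45 = 293.6156 per 1000.
Difference = 362.8523 − 293.6156 = 69.2367.

69.2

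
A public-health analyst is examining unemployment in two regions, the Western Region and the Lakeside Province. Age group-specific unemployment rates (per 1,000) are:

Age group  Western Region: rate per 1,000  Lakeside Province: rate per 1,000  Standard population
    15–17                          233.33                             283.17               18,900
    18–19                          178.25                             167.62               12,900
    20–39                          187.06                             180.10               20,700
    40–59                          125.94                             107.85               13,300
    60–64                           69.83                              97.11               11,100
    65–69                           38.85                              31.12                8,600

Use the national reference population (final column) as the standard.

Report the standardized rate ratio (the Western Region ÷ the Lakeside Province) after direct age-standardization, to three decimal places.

Standard total = 85,500; weights = 0.2211, 0.1509, 0.2421, 0.1556, 0.1298, 0.1006.
The Western Region: 0.2211×233.33 + 0.1509×178.25 + 0.2421×187.06 + 0.1556×125.94 + 0.1298×69.83 + 0.1006×38.85 = 156.3243 per 1,000.
The Lakeside Province: 0.2211×283.17 + 0.1509×167.62 + 0.2421×180.10 + 0.1556×107.85 + 0.1298×97.11 + 0.1006×31.12 = 164.0028 per 1,000.
Ratio = 156.3243 ÷ 164.0028 = 0.95318.

0.953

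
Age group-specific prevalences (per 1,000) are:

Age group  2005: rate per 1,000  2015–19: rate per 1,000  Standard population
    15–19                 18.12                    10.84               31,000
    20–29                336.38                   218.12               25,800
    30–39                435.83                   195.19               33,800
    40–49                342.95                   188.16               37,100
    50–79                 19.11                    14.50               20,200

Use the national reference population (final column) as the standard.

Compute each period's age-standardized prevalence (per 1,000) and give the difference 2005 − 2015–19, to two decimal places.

Standard total = 147,900; weights = 0.2096, 0.1744, 0.2285, 0.2508, 0.1366.
2005: 0.2096×18.12 + 0.1744×336.38 + 0.2285×435.83 + 0.2508×342.95 + 0.1366×19.11 = 250.7157 per 1,000.
2015–19: 0.2096×10.84 + 0.1744×218.12 + 0.2285×195.19 + 0.2508×188.16 + 0.1366×14.50 = 134.1081 per 1,000.
Difference = 250.7157 − 134.1081 = 116.6075.

116.61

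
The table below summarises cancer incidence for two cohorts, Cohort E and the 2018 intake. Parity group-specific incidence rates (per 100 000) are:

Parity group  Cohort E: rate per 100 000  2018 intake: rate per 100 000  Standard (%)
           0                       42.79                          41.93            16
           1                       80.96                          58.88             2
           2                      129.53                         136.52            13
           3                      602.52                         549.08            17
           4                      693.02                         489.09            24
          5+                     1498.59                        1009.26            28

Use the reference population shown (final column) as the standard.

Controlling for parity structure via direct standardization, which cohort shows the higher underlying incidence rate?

Standard weights: 0.16, 0.02, 0.13, 0.17, 0.24, 0.28.
Cohort E: 0.1600×42.79 + 0.0200×80.96 + 0.1300×129.53 + 0.1700×602.52 + 0.2400×693.02 + 0.2800×1498.59 = 713.6629 per 100 000.
The 2018 intake: 0.1600×41.93 + 0.0200×58.88 + 0.1300×136.52 + 0.1700×549.08 + 0.2400×489.09 + 0.2800×1009.26 = 518.9520 per 100 000.

Cohort E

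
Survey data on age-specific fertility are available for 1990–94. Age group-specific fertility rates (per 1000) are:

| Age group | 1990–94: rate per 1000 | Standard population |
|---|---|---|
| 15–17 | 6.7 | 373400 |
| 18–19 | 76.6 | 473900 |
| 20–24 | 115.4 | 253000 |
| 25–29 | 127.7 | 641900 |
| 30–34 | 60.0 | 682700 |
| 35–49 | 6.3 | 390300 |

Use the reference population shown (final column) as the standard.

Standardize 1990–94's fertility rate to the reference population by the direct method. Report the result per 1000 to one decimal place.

68.7

Standard total = 2815200; weights = 0.1326, 0.1683, 0.0899, 0.2280, 0.2425, 0.1386.
Standardized rate: 0.1326×6.7 + 0.1683×76.6 + 0.0899×115.4 + 0.2280×127.7 + 0.2425×60.0 + 0.1386×6.3 = 68.6950 per 1000.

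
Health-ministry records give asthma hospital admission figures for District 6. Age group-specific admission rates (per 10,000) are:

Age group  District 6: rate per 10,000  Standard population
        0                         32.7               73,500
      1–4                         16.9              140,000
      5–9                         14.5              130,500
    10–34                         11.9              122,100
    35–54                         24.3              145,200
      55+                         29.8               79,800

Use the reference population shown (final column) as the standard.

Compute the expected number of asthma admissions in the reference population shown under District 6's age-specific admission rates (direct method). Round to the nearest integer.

1402

Expected asthma admissions = Σ (standard pop × age-specific rate ÷ 10,000)
= 73,500×32.7/10,000 + 140,000×16.9/10,000 + 130,500×14.5/10,000 + 122,100×11.9/10,000 + 145,200×24.3/10,000 + 79,800×29.8/10,000
= 240.34 + 236.60 + 189.22 + 145.30 + 352.84 + 237.80 = 1402.11.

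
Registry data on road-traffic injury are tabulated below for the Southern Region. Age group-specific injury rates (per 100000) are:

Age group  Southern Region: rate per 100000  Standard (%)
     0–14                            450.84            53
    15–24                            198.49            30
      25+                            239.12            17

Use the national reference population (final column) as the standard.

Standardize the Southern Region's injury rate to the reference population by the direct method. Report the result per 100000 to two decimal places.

Standard weights: 0.53, 0.30, 0.17.
Standardized rate: 0.5300×450.84 + 0.3000×198.49 + 0.1700×239.12 = 339.1426 per 100000.

339.14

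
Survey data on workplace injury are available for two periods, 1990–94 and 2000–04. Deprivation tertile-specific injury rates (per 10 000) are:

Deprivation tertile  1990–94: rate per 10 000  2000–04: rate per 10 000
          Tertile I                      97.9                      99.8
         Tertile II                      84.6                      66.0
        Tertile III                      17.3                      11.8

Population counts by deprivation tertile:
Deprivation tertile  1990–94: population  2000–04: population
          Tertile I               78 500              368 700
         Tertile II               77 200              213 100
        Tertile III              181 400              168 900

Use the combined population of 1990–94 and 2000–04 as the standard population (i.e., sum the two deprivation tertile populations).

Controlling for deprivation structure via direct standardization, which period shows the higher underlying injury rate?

Combined standard total = 1 087 800; weights = 0.4111, 0.2669, 0.3220.
1990–94: 0.4111×97.9 + 0.2669×84.6 + 0.3220×17.3 = 68.3953 per 10 000.
2000–04: 0.4111×99.8 + 0.2669×66.0 + 0.3220×11.8 = 62.4415 per 10 000.
The crude rates (51.48 vs 70.41) would put 2000–04 higher, but that reflects its deprivation composition; once standardized to a common deprivation structure, 1990–94 has the higher underlying rate.

1990–94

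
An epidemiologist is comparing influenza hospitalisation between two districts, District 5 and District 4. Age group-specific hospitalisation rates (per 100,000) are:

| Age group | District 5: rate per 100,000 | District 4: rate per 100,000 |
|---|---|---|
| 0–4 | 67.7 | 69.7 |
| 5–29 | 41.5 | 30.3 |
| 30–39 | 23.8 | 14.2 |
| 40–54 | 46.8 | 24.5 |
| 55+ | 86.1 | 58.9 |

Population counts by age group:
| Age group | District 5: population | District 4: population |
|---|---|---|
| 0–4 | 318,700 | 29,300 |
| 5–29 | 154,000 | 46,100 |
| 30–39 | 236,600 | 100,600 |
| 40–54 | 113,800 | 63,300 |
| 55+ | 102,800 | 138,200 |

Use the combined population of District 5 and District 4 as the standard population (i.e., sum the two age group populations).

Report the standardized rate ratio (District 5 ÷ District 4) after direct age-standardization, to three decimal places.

1.285

Combined standard total = 1,303,400; weights = 0.2670, 0.1535, 0.2587, 0.1359, 0.1849.
District 5: 0.2670×67.7 + 0.1535×41.5 + 0.2587×23.8 + 0.1359×46.8 + 0.1849×86.1 = 52.8828 per 100,000.
District 4: 0.2670×69.7 + 0.1535×30.3 + 0.2587×14.2 + 0.1359×24.5 + 0.1849×58.9 = 41.1545 per 100,000.
Ratio = 52.8828 ÷ 41.1545 = 1.28498.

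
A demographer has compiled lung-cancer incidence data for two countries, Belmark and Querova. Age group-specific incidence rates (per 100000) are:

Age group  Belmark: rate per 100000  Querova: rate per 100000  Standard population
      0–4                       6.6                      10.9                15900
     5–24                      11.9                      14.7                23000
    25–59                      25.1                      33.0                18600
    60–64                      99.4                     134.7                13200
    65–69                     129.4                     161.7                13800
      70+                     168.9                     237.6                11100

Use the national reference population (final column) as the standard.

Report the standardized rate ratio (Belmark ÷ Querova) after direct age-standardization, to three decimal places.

0.749

Standard total = 95600; weights = 0.1663, 0.2406, 0.1946, 0.1381, 0.1444, 0.1161.
Belmark: 0.1663×6.6 + 0.2406×11.9 + 0.1946×25.1 + 0.1381×99.4 + 0.1444×129.4 + 0.1161×168.9 = 60.8587 per 100000.
Querova: 0.1663×10.9 + 0.2406×14.7 + 0.1946×33.0 + 0.1381×134.7 + 0.1444×161.7 + 0.1161×237.6 = 81.2978 per 100000.
Ratio = 60.8587 ÷ 81.2978 = 0.74859.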